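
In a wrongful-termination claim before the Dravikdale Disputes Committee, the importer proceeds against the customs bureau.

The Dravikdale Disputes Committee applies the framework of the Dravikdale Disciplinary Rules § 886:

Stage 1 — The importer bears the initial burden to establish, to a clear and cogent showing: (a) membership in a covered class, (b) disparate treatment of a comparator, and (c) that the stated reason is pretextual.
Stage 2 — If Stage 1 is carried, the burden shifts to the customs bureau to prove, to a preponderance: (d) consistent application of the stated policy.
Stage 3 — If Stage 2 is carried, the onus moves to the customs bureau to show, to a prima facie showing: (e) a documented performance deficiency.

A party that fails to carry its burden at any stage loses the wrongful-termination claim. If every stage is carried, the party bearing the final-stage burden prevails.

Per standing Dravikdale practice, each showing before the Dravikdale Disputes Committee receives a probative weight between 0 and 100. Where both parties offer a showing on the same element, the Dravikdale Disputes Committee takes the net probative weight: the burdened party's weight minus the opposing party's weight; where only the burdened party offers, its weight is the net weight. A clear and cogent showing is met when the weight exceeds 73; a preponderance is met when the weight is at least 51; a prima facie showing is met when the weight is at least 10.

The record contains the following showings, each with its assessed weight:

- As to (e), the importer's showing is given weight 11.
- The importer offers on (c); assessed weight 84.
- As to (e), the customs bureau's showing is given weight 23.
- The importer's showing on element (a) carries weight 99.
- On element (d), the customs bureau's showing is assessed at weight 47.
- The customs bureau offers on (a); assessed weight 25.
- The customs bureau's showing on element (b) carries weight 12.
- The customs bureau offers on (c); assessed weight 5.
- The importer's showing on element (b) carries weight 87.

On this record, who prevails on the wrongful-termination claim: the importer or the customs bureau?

Stage 1 (importer, a clear and cogent showing, weight exceeds 73): (a) net 99−25=74 > 73 — meets; (b) net 87−12=75 > 73 — meets; (c) net 84−5=79 > 73 — meets.
  The importer carries Stage 1; the customs bureau now bears the burden.
Stage 2 (customs bureau, a preponderance, weight is at least 51): (d) 47 < 51 — fails.
  Stage 2 not carried; the customs bureau fails its burden.
The importer prevails.

importer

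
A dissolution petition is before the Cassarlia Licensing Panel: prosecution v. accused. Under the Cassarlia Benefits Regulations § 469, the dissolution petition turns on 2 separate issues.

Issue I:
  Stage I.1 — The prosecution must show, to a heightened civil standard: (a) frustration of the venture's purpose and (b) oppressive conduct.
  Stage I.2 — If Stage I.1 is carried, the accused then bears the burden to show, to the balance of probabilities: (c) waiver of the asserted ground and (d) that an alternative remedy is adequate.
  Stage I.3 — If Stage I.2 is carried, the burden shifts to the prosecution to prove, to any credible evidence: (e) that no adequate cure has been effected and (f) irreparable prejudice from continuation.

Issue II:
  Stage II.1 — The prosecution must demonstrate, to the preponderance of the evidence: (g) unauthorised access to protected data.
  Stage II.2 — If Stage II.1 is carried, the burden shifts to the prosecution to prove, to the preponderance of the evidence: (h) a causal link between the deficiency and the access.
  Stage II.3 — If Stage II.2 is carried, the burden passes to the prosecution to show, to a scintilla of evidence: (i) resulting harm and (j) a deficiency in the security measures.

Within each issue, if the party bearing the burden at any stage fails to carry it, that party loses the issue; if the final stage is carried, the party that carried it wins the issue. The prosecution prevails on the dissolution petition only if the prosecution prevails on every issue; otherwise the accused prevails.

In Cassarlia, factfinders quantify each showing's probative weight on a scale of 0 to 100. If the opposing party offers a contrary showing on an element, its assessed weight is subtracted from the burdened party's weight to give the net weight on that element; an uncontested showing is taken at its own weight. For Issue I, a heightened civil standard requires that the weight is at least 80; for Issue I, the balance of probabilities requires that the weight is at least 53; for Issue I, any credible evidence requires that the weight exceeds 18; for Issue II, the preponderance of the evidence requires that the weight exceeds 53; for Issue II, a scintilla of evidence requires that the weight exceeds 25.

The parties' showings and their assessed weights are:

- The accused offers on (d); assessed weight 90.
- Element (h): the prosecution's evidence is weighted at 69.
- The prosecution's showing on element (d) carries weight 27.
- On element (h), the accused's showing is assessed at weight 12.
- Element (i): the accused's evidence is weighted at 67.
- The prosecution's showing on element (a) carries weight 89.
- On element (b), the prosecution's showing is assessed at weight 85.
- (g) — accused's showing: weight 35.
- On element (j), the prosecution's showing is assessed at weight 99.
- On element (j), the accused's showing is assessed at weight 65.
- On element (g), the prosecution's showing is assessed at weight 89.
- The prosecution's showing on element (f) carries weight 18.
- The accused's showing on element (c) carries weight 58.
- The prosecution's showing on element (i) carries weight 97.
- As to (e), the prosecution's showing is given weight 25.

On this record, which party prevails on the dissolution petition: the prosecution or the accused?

— Issue I —
Stage I.1 (prosecution, a heightened civil standard, weight is at least 80): (a) 89 ≥ 80 — meets; (b) 85 ≥ 80 — meets.
  The prosecution carries Stage I.1; the accused now bears the burden.
Stage I.2 (accused, the balance of probabilities, weight is at least 53): (c) 58 ≥ 53 — meets; (d) net 90−27=63 ≥ 53 — meets.
  Stage I.2 carried; the burden shifts to the prosecution.
Stage I.3 (prosecution, any credible evidence, weight exceeds 18): (e) 25 > 18 — meets; (f) 18 ≤ 18 — fails.
  Not every element is met, so the prosecution fails to carry Stage I.3.
The analysis ends at Stage I.3; the accused prevails on this issue.
— Issue II —
Stage II.1 (prosecution, the preponderance of the evidence, weight exceeds 53): (g) net 89−35=54 > 53 — meets.
  Stage II.1 carried; the burden remains with the prosecution.
Stage II.2 (prosecution, the preponderance of the evidence, weight exceeds 53): (h) net 69−12=57 > 53 — meets.
  Stage II.2 is satisfied; the prosecution continues to bear the burden.
Stage II.3 (prosecution, a scintilla of evidence, weight exceeds 25): (i) net 97−67=30 > 25 — meets; (j) net 99−65=34 > 25 — meets.
  The prosecution carries the last stage.
Every stage carried; the prosecution prevails on this issue.
Per-issue: Issue I → accused; Issue II → prosecution. The prosecution must prevail on every issue; overall, the accused prevails.

accused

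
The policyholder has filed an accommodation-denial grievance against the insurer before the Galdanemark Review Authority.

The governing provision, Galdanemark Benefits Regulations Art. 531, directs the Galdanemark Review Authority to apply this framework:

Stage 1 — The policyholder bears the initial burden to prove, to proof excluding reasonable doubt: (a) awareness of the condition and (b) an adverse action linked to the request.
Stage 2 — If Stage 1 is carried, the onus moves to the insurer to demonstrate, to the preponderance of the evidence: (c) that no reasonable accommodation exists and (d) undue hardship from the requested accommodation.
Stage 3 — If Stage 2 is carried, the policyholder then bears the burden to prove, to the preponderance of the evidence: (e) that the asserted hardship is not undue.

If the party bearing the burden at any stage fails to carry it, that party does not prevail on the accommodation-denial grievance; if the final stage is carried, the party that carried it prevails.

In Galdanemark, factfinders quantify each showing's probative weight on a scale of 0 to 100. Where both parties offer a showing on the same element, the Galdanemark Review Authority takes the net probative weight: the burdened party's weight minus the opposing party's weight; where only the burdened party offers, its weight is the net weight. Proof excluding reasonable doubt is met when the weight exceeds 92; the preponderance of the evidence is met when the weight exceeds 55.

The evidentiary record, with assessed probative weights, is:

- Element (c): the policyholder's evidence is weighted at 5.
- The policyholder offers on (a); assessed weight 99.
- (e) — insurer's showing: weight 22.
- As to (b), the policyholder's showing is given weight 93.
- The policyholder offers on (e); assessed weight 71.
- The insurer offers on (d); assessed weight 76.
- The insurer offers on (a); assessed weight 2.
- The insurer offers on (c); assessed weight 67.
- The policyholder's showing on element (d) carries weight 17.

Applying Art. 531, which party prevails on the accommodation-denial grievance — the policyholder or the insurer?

insurer

Stage 1 (policyholder, proof excluding reasonable doubt, weight exceeds 92): (a) net 99−2=97 > 92 — meets; (b) 93 > 92 — meets.
  The policyholder carries Stage 1; the insurer now bears the burden.
Stage 2 (insurer, the preponderance of the evidence, weight exceeds 55): (c) net 67−5=62 > 55 — meets; (d) net 76−17=59 > 55 — meets.
  Stage 2 is satisfied; the onus moves to the policyholder.
Stage 3 (policyholder, the preponderance of the evidence, weight exceeds 55): (e) net 71−22=49 ≤ 55 — fails.
  The policyholder does not carry Stage 3.
The analysis ends at Stage 3; the insurer prevails.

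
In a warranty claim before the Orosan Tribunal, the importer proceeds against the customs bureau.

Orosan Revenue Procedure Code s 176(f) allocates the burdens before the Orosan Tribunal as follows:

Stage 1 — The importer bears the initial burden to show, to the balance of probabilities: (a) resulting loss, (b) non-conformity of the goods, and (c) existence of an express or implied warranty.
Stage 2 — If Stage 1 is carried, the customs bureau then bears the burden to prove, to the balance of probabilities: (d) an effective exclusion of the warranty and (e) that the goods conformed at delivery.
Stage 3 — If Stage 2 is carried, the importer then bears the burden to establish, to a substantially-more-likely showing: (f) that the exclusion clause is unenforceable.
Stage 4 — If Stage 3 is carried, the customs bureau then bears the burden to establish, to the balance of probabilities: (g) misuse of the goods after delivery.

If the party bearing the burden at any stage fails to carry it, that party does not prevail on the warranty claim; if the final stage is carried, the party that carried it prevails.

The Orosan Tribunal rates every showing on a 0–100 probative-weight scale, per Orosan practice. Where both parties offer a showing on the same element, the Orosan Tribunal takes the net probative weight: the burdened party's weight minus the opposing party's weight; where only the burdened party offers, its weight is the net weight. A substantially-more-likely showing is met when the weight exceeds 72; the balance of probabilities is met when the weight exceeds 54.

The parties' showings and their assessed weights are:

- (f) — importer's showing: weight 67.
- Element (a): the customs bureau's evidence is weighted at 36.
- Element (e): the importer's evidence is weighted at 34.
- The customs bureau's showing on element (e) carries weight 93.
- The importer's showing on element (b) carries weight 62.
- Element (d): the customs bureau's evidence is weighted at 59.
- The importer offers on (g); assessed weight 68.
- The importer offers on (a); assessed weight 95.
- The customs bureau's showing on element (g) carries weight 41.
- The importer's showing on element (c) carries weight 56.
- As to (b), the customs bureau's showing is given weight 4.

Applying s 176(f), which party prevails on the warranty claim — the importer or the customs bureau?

Stage 1 — burden on importer; standard: the balance of probabilities (weight exceeds 54).
    (a): 95 − 36 = 59 > 54 [met]
    (b): 62 − 4 = 58 > 54 [met]
    (c): 56 > 54 [met]
  Stage 1 carried; the burden shifts to the customs bureau.
Stage 2 — burden on customs bureau; standard: the balance of probabilities (weight exceeds 54).
    (d): 59 > 54 [met]
    (e): 93 − 34 = 59 > 54 [met]
  Stage 2 carried; the burden shifts to the importer.
Stage 3 — burden on importer; standard: a substantially-more-likely showing (weight exceeds 72).
    (f): 67 ≤ 72 [not met]
  Not every element is met, so the importer fails to carry Stage 3.
The customs bureau prevails.

customs bureau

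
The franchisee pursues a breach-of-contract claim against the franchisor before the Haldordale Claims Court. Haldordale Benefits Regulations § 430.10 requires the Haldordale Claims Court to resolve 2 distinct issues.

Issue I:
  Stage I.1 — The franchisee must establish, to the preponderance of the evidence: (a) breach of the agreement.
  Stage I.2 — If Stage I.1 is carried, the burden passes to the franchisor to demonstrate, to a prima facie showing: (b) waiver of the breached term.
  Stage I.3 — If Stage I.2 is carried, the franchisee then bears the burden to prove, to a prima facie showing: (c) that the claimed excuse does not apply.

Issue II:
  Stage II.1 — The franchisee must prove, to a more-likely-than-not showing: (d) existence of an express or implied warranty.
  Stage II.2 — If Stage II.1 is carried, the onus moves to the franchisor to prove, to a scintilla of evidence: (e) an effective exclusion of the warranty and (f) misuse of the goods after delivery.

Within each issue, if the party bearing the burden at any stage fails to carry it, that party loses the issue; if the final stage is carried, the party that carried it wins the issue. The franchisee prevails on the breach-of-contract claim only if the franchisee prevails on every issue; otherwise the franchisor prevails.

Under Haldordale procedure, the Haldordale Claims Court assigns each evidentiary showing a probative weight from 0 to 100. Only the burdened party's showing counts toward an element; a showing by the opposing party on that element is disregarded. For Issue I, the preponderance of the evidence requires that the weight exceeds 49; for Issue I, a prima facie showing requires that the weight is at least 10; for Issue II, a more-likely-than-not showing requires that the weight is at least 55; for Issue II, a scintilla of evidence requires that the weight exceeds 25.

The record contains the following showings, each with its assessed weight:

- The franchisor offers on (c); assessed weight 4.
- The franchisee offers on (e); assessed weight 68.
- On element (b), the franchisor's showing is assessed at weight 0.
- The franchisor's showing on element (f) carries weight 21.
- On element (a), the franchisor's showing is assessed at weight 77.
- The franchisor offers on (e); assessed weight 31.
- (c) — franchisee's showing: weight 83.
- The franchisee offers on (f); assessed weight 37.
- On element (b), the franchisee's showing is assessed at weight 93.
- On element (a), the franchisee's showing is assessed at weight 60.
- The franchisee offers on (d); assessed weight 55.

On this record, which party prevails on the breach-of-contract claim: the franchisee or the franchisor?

franchisee

— Issue I —
Stage I.1 — burden on franchisee; standard: the preponderance of the evidence (weight exceeds 49).
    (a): 60 (franchisor's 77 disregarded) > 49 [met]
  All elements met. The burden passes to the franchisor.
Stage I.2 — burden on franchisor; standard: a prima facie showing (weight is at least 10).
    (b): 0 (franchisee's 93 disregarded) < 10 [not met]
  Stage I.2 not carried; the franchisor fails its burden.
So the franchisee prevails on this issue.
— Issue II —
Stage II.1 (franchisee, a more-likely-than-not showing, weight is at least 55): (d) 55 ≥ 55 — meets.
  The franchisee carries Stage II.1; the franchisor now bears the burden.
Stage II.2 (franchisor, a scintilla of evidence, weight exceeds 25): (e) 31 (franchisee's 68 disregarded) > 25 — meets; (f) 21 (franchisee's 37 disregarded) ≤ 25 — fails.
  The franchisor does not carry Stage II.2.
The franchisee prevails on this issue.
Per-issue: Issue I → franchisee; Issue II → franchisee. The franchisee must prevail on every issue; overall, the franchisee prevails.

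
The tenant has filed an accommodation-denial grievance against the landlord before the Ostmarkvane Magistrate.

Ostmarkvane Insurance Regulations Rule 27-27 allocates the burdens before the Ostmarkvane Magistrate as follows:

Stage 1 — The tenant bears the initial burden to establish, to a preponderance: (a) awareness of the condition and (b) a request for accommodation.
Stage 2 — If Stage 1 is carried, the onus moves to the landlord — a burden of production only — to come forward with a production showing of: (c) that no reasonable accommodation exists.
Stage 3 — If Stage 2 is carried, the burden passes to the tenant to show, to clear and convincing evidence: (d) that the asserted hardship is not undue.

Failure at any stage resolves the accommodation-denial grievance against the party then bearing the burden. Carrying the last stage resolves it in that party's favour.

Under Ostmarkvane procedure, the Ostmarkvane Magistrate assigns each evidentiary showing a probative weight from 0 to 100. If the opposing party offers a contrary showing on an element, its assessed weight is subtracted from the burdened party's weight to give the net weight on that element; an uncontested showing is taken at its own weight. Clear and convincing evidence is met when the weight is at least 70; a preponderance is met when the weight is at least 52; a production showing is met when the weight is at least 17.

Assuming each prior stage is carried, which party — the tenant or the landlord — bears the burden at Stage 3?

tenant

Stage 3's rule assigns the burden to the tenant (to clear and convincing evidence).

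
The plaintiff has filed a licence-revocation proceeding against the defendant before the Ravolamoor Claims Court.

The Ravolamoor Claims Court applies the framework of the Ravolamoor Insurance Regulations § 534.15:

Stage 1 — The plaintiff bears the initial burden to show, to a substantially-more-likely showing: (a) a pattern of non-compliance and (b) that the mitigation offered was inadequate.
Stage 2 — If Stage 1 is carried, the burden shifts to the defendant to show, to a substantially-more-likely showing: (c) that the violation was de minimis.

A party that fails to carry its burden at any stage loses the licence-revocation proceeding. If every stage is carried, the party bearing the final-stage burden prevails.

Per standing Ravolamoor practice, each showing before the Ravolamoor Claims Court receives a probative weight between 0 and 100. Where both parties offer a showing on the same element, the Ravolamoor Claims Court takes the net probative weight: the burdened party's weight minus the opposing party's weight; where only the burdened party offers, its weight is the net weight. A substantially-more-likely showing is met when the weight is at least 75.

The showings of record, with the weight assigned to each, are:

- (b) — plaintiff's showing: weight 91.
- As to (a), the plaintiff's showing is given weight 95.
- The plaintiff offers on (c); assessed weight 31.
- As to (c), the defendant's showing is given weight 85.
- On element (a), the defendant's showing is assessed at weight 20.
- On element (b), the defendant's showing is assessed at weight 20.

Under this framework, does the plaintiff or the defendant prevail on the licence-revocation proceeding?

defendant

At Stage 1 the plaintiff must meet a substantially-more-likely showing (weight is at least 75): on (a) the weight is 95 less the opposing 20 gives net 75, ≥ 75, so (a) meets the standard; on (b) the weight is 91 less the opposing 20 gives net 71, which does not reach 75, so (b) does not meet the standard.
  The plaintiff does not carry Stage 1.
The analysis ends at Stage 1; the defendant prevails.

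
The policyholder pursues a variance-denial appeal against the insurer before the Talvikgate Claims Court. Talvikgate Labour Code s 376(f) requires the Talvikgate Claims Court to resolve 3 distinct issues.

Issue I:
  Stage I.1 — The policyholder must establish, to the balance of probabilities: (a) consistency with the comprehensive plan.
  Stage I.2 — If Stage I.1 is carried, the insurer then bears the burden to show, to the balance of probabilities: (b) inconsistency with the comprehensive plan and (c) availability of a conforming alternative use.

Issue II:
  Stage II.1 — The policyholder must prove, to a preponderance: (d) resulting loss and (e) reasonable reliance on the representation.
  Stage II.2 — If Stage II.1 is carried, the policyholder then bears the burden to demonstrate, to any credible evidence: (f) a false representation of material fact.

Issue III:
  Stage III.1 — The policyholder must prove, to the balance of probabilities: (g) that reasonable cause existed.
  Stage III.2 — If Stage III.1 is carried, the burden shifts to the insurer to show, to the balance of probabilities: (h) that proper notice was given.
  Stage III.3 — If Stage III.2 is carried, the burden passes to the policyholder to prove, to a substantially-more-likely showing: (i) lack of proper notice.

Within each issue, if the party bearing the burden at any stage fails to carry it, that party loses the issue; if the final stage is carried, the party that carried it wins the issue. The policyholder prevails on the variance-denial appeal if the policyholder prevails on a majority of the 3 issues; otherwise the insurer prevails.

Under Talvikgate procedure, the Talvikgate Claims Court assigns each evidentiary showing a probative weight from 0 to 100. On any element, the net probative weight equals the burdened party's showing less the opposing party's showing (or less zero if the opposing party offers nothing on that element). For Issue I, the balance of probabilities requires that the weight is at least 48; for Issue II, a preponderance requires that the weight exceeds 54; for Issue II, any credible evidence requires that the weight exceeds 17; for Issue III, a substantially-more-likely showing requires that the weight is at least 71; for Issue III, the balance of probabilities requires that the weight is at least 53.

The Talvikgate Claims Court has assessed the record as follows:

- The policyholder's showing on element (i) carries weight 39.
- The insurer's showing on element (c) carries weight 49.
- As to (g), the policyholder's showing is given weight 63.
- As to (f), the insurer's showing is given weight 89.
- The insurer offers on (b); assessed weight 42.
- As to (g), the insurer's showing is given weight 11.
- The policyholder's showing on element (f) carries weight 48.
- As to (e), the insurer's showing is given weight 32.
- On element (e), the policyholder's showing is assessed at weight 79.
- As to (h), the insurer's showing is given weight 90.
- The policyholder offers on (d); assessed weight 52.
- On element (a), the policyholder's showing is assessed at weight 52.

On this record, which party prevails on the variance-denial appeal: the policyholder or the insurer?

— Issue I —
Stage I.1 (policyholder, the balance of probabilities, weight is at least 48): (a) 52 ≥ 48 — meets.
  The policyholder carries Stage I.1; the insurer now bears the burden.
Stage I.2 (insurer, the balance of probabilities, weight is at least 48): (b) 42 < 48 — fails; (c) 49 ≥ 48 — meets.
  The insurer does not carry Stage I.2.
The analysis ends at Stage I.2; the policyholder prevails on this issue.
— Issue II —
At Stage II.1 the policyholder must meet a preponderance (weight exceeds 54): on (d) the weight is 52, ≤ 54, so (d) does not meet the standard; on (e) the weight is 79 less the opposing 32 gives net 47, which does not exceed 54, so (e) does not meet the standard.
  The policyholder does not carry Stage II.1.
The insurer prevails on this issue.
— Issue III —
Stage III.1 (policyholder, the balance of probabilities, weight is at least 53): (g) net 63−11=52 < 53 — fails.
  The policyholder does not carry Stage III.1.
The analysis ends at Stage III.1; the insurer prevails on this issue.
Per-issue: Issue I → policyholder; Issue II → insurer; Issue III → insurer. The policyholder must prevail on a majority of issues; overall, the insurer prevails.

insurer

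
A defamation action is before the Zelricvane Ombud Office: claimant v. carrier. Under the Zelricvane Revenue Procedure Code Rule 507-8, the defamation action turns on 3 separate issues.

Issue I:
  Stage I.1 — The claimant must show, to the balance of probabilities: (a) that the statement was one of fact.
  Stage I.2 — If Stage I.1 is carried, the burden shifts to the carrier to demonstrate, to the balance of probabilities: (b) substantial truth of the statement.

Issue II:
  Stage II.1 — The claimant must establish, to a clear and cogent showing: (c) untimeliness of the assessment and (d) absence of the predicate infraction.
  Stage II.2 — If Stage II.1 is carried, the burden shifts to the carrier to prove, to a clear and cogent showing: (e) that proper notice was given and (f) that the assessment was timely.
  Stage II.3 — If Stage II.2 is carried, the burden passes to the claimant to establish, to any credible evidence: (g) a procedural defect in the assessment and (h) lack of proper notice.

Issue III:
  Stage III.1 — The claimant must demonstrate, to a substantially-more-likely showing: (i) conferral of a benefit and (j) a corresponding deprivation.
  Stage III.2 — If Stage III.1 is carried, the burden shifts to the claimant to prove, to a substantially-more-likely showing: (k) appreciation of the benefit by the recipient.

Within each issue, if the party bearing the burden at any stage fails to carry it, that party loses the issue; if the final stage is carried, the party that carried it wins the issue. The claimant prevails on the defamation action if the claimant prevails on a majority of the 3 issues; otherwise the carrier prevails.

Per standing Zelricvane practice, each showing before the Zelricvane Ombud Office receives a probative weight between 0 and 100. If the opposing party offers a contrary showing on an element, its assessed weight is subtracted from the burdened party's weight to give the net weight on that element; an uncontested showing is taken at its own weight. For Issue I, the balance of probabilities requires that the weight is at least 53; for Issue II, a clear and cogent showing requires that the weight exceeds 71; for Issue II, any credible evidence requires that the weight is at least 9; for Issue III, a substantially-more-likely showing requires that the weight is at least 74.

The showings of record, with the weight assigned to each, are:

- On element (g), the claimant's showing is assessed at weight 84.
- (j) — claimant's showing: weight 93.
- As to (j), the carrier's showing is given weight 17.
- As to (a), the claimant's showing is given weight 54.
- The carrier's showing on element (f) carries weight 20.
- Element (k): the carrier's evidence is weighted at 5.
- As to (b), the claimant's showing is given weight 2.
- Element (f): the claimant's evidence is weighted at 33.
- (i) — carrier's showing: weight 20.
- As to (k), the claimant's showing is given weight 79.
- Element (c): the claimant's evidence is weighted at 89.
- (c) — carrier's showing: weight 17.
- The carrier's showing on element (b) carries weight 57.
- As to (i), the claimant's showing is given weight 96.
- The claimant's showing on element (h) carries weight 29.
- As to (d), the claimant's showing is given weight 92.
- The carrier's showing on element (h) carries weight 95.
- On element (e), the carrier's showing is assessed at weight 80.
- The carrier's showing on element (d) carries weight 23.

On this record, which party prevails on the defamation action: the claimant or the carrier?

carrier

— Issue I —
At Stage I.1 the claimant must meet the balance of probabilities (weight is at least 53): on (a) the weight is 54, ≥ 53, so (a) meets the standard.
  The claimant carries Stage I.1; the carrier now bears the burden.
At Stage I.2 the carrier must meet the balance of probabilities (weight is at least 53): on (b) the weight is 57 less the opposing 2 gives net 55, which does reach 53, so (b) meets the standard.
  Stage I.2 carried; the final stage is satisfied.
All stages carried — the carrier prevails on this issue.
— Issue II —
Stage II.1 — burden on claimant; standard: a clear and cogent showing (weight exceeds 71).
    (c): 89 − 17 = 72 > 71 [met]
    (d): 92 − 23 = 69 ≤ 71 [not met]
  Stage II.1 not carried; the claimant fails its burden.
So the carrier prevails on this issue.
— Issue III —
At Stage III.1 the claimant must meet a substantially-more-likely showing (weight is at least 74): on (i) the weight is 96 less the opposing 20 gives net 76, which does reach 74, so (i) meets the standard; on (j) the weight is 93 less the opposing 17 gives net 76, which does reach 74, so (j) meets the standard.
  Stage III.1 carried; the burden remains with the claimant.
At Stage III.2 the claimant must meet a substantially-more-likely showing (weight is at least 74): on (k) the weight is 79 less the opposing 5 gives net 74, which does reach 74, so (k) meets the standard.
  The claimant carries the last stage.
All stages carried — the claimant prevails on this issue.
Per-issue: Issue I → carrier; Issue II → carrier; Issue III → claimant. The claimant must prevail on a majority of issues; overall, the carrier prevails.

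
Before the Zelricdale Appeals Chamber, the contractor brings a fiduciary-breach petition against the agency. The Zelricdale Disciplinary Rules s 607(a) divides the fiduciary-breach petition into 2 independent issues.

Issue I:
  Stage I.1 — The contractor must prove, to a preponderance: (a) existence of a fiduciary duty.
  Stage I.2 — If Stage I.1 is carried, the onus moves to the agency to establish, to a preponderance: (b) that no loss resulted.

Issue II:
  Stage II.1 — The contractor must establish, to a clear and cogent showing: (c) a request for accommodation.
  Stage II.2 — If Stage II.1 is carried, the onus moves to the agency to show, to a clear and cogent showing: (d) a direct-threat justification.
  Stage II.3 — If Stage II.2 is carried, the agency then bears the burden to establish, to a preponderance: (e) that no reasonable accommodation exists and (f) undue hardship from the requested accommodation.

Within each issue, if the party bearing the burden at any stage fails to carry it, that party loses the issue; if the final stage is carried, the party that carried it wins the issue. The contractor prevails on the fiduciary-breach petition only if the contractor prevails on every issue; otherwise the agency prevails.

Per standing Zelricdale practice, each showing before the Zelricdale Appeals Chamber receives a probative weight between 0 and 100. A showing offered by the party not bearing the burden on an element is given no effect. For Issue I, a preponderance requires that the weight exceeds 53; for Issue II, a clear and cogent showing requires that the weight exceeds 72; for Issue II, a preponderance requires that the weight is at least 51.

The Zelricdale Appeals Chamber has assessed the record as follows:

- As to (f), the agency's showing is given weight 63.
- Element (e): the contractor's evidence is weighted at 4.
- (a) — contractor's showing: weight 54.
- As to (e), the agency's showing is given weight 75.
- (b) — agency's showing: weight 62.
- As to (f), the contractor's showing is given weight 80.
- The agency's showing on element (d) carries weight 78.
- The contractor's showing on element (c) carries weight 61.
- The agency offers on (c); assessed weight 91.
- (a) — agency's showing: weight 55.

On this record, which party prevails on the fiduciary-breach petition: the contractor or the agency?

— Issue I —
Stage I.1 (contractor, a preponderance, weight exceeds 53): (a) 54 (agency's 55 disregarded) > 53 — meets.
  Stage I.1 carried; the burden shifts to the agency.
Stage I.2 (agency, a preponderance, weight exceeds 53): (b) 62 > 53 — meets.
  All elements met at the final stage.
Every stage carried; the agency prevails on this issue.
— Issue II —
Stage II.1 — burden on contractor; standard: a clear and cogent showing (weight exceeds 72).
    (c): 61 (agency's 91 disregarded) ≤ 72 [not met]
  Stage II.1 not carried; the contractor fails its burden.
The analysis ends at Stage II.1; the agency prevails on this issue.
Per-issue: Issue I → agency; Issue II → agency. The contractor must prevail on every issue; overall, the agency prevails.

agency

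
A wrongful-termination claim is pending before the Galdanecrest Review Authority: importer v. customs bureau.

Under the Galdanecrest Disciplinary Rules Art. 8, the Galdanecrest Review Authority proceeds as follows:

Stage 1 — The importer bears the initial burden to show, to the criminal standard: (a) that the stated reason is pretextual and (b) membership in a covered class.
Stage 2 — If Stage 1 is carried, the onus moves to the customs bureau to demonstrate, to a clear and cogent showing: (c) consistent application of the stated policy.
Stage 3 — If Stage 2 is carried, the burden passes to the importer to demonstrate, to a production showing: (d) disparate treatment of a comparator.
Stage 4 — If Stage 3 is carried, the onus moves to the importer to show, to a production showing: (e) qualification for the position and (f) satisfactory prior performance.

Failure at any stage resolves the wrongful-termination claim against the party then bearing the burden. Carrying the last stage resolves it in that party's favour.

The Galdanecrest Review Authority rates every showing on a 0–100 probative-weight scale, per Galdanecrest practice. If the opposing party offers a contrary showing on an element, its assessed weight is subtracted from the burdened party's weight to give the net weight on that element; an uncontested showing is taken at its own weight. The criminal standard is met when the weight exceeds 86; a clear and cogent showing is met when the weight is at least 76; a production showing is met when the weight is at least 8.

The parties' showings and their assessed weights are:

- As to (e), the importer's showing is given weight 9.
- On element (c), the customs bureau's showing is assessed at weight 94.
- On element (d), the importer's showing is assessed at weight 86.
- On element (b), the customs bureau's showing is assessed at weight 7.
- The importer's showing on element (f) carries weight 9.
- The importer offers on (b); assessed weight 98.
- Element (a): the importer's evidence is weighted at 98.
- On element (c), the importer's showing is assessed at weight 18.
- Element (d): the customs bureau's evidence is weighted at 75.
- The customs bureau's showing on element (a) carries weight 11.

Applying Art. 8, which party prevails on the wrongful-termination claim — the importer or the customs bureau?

importer

At Stage 1 the importer must meet the criminal standard (weight exceeds 86): on (a) the weight is 98 less the opposing 11 gives net 87, > 86, so (a) meets the standard; on (b) the weight is 98 less the opposing 7 gives net 91, which does exceed 86, so (b) meets the standard.
  All elements met. The burden passes to the customs bureau.
At Stage 2 the customs bureau must meet a clear and cogent showing (weight is at least 76): on (c) the weight is 94 less the opposing 18 gives net 76, which does reach 76, so (c) meets the standard.
  All elements met. The burden passes to the importer.
At Stage 3 the importer must meet a production showing (weight is at least 8): on (d) the weight is 86 less the opposing 75 gives net 11, ≥ 8, so (d) meets the standard.
  Stage 3 is satisfied; the importer continues to bear the burden.
At Stage 4 the importer must meet a production showing (weight is at least 8): on (e) the weight is 9, ≥ 8, so (e) meets the standard; on (f) the weight is 9, which does reach 8, so (f) meets the standard.
  All elements met at the final stage.
Every stage carried; the importer prevails.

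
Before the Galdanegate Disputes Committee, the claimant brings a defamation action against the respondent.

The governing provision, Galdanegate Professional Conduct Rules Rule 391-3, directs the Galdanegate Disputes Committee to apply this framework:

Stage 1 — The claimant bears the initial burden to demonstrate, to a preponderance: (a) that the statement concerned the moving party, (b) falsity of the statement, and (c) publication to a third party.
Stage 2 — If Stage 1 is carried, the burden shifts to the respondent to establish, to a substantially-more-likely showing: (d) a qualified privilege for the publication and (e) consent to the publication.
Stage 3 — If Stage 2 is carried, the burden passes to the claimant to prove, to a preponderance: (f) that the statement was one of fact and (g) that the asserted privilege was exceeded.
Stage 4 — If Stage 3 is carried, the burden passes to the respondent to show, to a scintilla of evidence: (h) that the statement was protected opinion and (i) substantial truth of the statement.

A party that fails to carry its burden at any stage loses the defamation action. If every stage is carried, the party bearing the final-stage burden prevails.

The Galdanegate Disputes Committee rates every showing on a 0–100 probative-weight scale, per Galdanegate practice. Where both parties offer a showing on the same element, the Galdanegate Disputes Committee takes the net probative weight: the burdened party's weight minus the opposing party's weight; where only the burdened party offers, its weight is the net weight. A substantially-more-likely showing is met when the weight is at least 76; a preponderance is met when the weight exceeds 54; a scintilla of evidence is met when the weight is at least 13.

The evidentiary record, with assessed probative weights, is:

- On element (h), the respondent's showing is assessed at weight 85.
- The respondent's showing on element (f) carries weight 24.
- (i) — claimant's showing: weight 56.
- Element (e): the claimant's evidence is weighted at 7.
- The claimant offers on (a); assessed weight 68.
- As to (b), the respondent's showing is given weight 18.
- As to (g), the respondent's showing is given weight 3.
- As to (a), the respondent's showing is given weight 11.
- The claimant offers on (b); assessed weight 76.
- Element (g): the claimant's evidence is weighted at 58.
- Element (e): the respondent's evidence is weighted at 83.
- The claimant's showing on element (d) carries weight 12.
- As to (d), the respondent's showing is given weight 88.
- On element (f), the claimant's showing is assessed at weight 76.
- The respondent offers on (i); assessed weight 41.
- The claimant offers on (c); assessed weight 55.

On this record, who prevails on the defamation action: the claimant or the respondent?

At Stage 1 the claimant must meet a preponderance (weight exceeds 54): on (a) the weight is 68 less the opposing 11 gives net 57, which does exceed 54, so (a) meets the standard; on (b) the weight is 76 less the opposing 18 gives net 58, which does exceed 54, so (b) meets the standard; on (c) the weight is 55, which does exceed 54, so (c) meets the standard.
  The claimant carries Stage 1; the respondent now bears the burden.
At Stage 2 the respondent must meet a substantially-more-likely showing (weight is at least 76): on (d) the weight is 88 less the opposing 12 gives net 76, which does reach 76, so (d) meets the standard; on (e) the weight is 83 less the opposing 7 gives net 76, ≥ 76, so (e) meets the standard.
  Stage 2 carried; the burden shifts to the claimant.
At Stage 3 the claimant must meet a preponderance (weight exceeds 54): on (f) the weight is 76 less the opposing 24 gives net 52, ≤ 54, so (f) does not meet the standard; on (g) the weight is 58 less the opposing 3 gives net 55, > 54, so (g) meets the standard.
  Stage 3 not carried; the claimant fails its burden.
The respondent prevails.

respondent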